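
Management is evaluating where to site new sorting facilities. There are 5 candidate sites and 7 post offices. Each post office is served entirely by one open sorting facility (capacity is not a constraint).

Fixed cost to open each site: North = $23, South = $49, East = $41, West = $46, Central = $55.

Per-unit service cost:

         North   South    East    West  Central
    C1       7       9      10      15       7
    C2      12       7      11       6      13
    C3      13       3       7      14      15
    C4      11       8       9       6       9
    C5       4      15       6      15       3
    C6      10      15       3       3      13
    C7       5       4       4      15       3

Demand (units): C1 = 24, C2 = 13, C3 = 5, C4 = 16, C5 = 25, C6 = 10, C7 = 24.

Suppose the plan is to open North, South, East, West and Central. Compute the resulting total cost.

Each post office is assigned to its cheapest site among the open ones.
{North, South, East, West, Central}: C1→North 7·24=168, C2→West 6·13=78, C3→South 3·5=15, C4→West 6·16=96, C5→Central 3·25=75, C6→East 3·10=30, C7→Central 3·24=72. Service 534; fixed 214; total 748.

Total cost: 748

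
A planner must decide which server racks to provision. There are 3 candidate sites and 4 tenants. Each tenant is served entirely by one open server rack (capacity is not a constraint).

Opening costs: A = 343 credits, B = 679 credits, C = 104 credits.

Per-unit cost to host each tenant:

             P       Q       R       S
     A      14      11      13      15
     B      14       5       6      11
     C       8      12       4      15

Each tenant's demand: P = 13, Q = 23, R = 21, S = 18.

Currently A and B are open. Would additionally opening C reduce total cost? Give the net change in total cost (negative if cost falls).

Current service cost with {A, B}: 621.
Adding C: each tenant re-picks its cheapest; new service cost 501, saving 120.
Extra fixed cost: 104. Net change = 104 − 120 = -16.
(Totals: 1643 → 1627.)

Yes — net change −16 (cost falls by 16).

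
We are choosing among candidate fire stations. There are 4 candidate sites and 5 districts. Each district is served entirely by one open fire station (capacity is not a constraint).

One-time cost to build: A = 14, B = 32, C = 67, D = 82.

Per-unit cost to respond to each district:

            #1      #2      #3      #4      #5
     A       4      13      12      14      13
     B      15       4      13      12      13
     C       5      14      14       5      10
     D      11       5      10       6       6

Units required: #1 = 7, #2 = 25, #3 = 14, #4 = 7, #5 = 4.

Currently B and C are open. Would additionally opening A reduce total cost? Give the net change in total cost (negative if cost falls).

Yes — net change −7 (cost falls by 7).

Current service cost with {B, C}: 392.
Adding A: each district re-picks its cheapest; new service cost 371, saving 21.
Extra fixed cost: 14. Net change = 14 − 21 = -7.
(Totals: 491 → 484.)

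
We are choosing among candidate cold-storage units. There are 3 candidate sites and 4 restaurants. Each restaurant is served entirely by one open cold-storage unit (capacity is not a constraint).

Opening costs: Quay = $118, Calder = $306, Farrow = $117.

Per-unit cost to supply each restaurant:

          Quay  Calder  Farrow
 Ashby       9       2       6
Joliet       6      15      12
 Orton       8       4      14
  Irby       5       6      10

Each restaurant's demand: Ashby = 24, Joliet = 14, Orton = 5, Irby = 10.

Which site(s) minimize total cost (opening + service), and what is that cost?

For any fixed open set, each restaurant goes to its cheapest open site; total = fixed + service.
{Quay}: Ashby→Quay 9·24=216, Joliet→Quay 6·14=84, Orton→Quay 8·5=40, Irby→Quay 5·10=50. Service 390; fixed 118; total 508.
{Quay, Farrow}: service 318 + fixed 235 = 553
{Farrow}: Ashby→Farrow 6·24=144, Joliet→Farrow 12·14=168, Orton→Farrow 14·5=70, Irby→Farrow 10·10=100. Service 482; fixed 117; total 599.
{Quay, Calder, Farrow}: service 202 + fixed 541 = 743
(All 7 nonempty subsets were checked; Quay only is lowest.)

Open Quay only; minimum total cost 508.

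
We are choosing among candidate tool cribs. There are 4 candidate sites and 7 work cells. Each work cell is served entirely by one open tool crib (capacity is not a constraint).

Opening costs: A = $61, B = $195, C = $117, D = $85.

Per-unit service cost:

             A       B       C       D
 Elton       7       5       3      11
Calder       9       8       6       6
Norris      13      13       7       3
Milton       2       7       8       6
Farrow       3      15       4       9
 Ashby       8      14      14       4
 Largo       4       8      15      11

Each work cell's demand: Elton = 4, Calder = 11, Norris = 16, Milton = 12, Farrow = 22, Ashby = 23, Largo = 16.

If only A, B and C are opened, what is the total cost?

Total cost: 901

Each work cell is assigned to its cheapest site among the open ones.
{A, B, C}: Elton→C 3·4=12, Calder→C 6·11=66, Norris→C 7·16=112, Milton→A 2·12=24, Farrow→A 3·22=66, Ashby→A 8·23=184, Largo→A 4·16=64. Service 528; fixed 373; total 901.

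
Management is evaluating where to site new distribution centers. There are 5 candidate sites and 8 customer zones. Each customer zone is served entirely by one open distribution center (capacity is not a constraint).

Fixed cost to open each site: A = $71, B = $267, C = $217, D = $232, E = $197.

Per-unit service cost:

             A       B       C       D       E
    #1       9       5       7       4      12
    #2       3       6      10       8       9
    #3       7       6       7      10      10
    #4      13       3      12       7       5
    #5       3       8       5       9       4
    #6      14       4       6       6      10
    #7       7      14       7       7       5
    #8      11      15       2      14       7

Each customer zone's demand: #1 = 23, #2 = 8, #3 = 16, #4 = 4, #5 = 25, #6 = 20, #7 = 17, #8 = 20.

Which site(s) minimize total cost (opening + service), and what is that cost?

Open A and C; minimum total cost 987.

For any fixed open set, each customer zone goes to its cheapest open site; total = fixed + service.
{A, C}: #1→C 7·23=161, #2→A 3·8=24, #3→A 7·16=112, #4→C 12·4=48, #5→A 3·25=75, #6→C 6·20=120, #7→A 7·17=119, #8→C 2·20=40. Service 699; fixed 288; total 987.
{C}: service 805 + fixed 217 = 1022
{A, B}: #1→B 5·23=115, #2→A 3·8=24, #3→B 6·16=96, #4→B 3·4=12, #5→A 3·25=75, #6→B 4·20=80, #7→A 7·17=119, #8→A 11·20=220. Service 741; fixed 338; total 1079.
{A, B, C, D, E}: #1→D 4·23=92, #2→A 3·8=24, #3→B 6·16=96, #4→B 3·4=12, #5→A 3·25=75, #6→B 4·20=80, #7→E 5·17=85, #8→C 2·20=40. Service 504; fixed 984; total 1488.
No other subset beats 987.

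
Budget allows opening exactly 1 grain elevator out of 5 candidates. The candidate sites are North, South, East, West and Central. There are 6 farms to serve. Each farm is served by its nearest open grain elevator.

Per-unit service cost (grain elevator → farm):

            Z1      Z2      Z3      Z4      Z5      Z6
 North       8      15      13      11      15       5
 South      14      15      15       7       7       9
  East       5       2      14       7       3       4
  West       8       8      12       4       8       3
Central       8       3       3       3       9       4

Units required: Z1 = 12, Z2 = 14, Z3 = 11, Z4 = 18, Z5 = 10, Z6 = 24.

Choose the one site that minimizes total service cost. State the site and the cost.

Choose Central only; total service cost 411.

With exactly 1 open, each farm uses its cheapest among the chosen.
{Central}: Z1→Central 8·12=96, Z2→Central 3·14=42, Z3→Central 3·11=33, Z4→Central 3·18=54, Z5→Central 9·10=90, Z6→Central 4·24=96. Service cost 411.
{East}: service cost 494
{West}: service cost 564
Among all 5 size-1 choices, {Central} is lowest.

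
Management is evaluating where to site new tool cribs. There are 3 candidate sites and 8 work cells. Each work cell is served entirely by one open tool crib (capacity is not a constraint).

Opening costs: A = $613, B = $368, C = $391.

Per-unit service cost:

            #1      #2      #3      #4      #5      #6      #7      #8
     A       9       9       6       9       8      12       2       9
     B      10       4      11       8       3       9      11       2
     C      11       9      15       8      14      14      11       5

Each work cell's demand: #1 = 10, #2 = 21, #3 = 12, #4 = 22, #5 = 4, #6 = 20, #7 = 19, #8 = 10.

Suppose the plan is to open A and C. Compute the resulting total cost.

Total cost: 1891

Each work cell is assigned to its cheapest site among the open ones.
{A, C}: #1→A 9·10=90, #2→A 9·21=189, #3→A 6·12=72, #4→C 8·22=176, #5→A 8·4=32, #6→A 12·20=240, #7→A 2·19=38, #8→C 5·10=50. Service 887; fixed 1004; total 1891.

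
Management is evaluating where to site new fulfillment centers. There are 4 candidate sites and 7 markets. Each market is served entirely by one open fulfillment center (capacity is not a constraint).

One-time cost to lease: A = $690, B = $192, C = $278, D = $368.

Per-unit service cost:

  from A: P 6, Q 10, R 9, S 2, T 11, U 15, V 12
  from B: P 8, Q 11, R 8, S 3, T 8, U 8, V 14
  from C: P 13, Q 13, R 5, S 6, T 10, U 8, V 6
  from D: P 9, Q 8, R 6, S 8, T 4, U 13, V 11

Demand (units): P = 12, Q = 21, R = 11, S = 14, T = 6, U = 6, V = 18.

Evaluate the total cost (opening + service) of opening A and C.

Each market is assigned to its cheapest site among the open ones.
{A, C}: P→A 6·12=72, Q→A 10·21=210, R→C 5·11=55, S→A 2·14=28, T→C 10·6=60, U→C 8·6=48, V→C 6·18=108. Service 581; fixed 968; total 1549.

Total cost: 1549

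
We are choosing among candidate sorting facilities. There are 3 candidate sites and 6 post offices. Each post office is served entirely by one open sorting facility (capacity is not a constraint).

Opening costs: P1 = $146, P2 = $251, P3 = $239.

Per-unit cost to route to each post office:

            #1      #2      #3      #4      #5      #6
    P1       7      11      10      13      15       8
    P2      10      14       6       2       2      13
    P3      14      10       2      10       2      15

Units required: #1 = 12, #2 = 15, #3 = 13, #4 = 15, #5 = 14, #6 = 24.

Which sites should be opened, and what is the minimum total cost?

For any fixed open set, each post office goes to its cheapest open site; total = fixed + service.
{P1, P2}: #1→P1 7·12=84, #2→P1 11·15=165, #3→P2 6·13=78, #4→P2 2·15=30, #5→P2 2·14=28, #6→P1 8·24=192. Service 577; fixed 397; total 974.
{P1, P3}: #1→P1 7·12=84, #2→P3 10·15=150, #3→P3 2·13=26, #4→P3 10·15=150, #5→P3 2·14=28, #6→P1 8·24=192. Service 630; fixed 385; total 1015.
{P2}: service 778 + fixed 251 = 1029
{P1, P2, P3}: service 510 + fixed 636 = 1146
(All 7 nonempty subsets were checked; P1 and P2 is lowest.)

Open P1 and P2; minimum total cost 974.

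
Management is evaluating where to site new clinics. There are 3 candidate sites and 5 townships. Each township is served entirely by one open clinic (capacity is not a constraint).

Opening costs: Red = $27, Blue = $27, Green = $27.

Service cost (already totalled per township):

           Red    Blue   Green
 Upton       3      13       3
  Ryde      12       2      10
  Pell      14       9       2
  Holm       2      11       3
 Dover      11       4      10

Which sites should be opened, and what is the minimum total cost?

Open Green only; minimum total cost 55.

For any fixed open set, each township goes to its cheapest open site; total = fixed + service.
{Green}: Upton→Green 3, Ryde→Green 10, Pell→Green 2, Holm→Green 3, Dover→Green 10. Service 28; fixed 27; total 55.
{Blue}: Upton→Blue 13, Ryde→Blue 2, Pell→Blue 9, Holm→Blue 11, Dover→Blue 4. Service 39; fixed 27; total 66.
{Blue, Green}: service 14 + fixed 54 = 68
{Red, Blue, Green}: service 13 + fixed 81 = 94
No other subset beats 55.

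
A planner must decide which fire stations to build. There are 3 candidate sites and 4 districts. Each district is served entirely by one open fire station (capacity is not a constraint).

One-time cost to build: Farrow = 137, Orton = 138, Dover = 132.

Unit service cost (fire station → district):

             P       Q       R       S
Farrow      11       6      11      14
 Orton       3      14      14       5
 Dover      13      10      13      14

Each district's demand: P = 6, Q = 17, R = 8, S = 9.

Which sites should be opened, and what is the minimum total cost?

Open Farrow only; minimum total cost 519.

For any fixed open set, each district goes to its cheapest open site; total = fixed + service.
{Farrow}: P→Farrow 11·6=66, Q→Farrow 6·17=102, R→Farrow 11·8=88, S→Farrow 14·9=126. Service 382; fixed 137; total 519.
{Farrow, Orton}: service 253 + fixed 275 = 528
{Orton}: service 413 + fixed 138 = 551
{Farrow, Orton, Dover}: P→Orton 3·6=18, Q→Farrow 6·17=102, R→Farrow 11·8=88, S→Orton 5·9=45. Service 253; fixed 407; total 660.
No other subset beats 519.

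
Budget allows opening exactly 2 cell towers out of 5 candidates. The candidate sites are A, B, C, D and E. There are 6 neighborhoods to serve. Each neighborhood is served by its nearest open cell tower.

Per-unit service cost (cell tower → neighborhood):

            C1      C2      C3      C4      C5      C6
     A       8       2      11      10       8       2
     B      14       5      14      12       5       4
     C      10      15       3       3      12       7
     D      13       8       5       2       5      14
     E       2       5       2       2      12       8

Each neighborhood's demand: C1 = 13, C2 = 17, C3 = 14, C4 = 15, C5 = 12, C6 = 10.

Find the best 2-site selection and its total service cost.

Choose A and E; total service cost 234.

With exactly 2 open, each neighborhood uses its cheapest among the chosen.
{A, E}: C1→E 2·13=26, C2→A 2·17=34, C3→E 2·14=28, C4→E 2·15=30, C5→A 8·12=96, C6→A 2·10=20. Service cost 234.
{B, E}: service cost 269
{D, E}: service cost 309
Among all 10 size-2 choices, {A, E} is lowest.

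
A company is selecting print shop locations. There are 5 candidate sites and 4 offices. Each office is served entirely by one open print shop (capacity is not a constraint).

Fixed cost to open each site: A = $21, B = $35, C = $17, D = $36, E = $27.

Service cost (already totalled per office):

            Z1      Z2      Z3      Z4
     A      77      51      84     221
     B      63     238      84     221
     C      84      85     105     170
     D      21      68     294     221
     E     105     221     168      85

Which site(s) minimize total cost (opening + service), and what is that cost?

For any fixed open set, each office goes to its cheapest open site; total = fixed + service.
{A, D, E}: Z1→D 21, Z2→A 51, Z3→A 84, Z4→E 85. Service 241; fixed 84; total 325.
{A, C, D, E}: service 241 + fixed 101 = 342
{A, E}: service 297 + fixed 48 = 345
{A, B, C, D, E}: service 241 + fixed 136 = 377
No other subset beats 325.

Open A, D and E; minimum total cost 325.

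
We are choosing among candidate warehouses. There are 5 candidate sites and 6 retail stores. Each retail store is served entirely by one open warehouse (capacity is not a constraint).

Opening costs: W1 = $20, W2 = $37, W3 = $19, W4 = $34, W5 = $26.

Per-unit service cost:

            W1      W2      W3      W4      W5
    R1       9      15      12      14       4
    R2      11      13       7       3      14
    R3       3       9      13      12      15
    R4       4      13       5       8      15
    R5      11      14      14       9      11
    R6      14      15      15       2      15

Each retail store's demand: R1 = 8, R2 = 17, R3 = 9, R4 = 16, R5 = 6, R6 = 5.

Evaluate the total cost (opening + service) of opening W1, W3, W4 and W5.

Each retail store is assigned to its cheapest site among the open ones.
{W1, W3, W4, W5}: R1→W5 4·8=32, R2→W4 3·17=51, R3→W1 3·9=27, R4→W1 4·16=64, R5→W4 9·6=54, R6→W4 2·5=10. Service 238; fixed 99; total 337.

Total cost: 337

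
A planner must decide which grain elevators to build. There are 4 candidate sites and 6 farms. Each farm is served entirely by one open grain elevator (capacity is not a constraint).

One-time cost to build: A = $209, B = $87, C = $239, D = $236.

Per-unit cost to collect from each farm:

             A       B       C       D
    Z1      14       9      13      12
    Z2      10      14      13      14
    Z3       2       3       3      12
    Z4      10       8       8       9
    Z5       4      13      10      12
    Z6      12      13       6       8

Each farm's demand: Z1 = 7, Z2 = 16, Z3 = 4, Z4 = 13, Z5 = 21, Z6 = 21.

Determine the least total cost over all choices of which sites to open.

Minimum total cost: 941

For any fixed open set, each farm goes to its cheapest open site; total = fixed + service.
{A}: Z1→A 14·7=98, Z2→A 10·16=160, Z3→A 2·4=8, Z4→A 10·13=130, Z5→A 4·21=84, Z6→A 12·21=252. Service 732; fixed 209; total 941.
{A, B}: service 671 + fixed 296 = 967
{C}: Z1→C 13·7=91, Z2→C 13·16=208, Z3→C 3·4=12, Z4→C 8·13=104, Z5→C 10·21=210, Z6→C 6·21=126. Service 751; fixed 239; total 990.
{A, B, C, D}: Z1→B 9·7=63, Z2→A 10·16=160, Z3→A 2·4=8, Z4→B 8·13=104, Z5→A 4·21=84, Z6→C 6·21=126. Service 545; fixed 771; total 1316.
No other subset beats 941.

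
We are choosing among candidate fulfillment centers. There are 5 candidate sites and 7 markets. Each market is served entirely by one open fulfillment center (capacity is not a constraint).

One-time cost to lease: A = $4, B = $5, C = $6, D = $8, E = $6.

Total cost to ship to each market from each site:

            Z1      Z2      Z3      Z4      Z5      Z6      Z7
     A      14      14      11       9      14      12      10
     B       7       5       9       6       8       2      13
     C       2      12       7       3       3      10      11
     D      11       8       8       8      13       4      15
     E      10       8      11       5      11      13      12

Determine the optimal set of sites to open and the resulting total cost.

For any fixed open set, each market goes to its cheapest open site; total = fixed + service.
{B, C}: Z1→C 2, Z2→B 5, Z3→C 7, Z4→C 3, Z5→C 3, Z6→B 2, Z7→C 11. Service 33; fixed 11; total 44.
{A, B, C}: service 32 + fixed 15 = 47
{B, C, E}: Z1→C 2, Z2→B 5, Z3→C 7, Z4→C 3, Z5→C 3, Z6→B 2, Z7→C 11. Service 33; fixed 17; total 50.
{A, B, C, D, E}: service 32 + fixed 29 = 61
No other subset beats 44.

Open B and C; minimum total cost 44.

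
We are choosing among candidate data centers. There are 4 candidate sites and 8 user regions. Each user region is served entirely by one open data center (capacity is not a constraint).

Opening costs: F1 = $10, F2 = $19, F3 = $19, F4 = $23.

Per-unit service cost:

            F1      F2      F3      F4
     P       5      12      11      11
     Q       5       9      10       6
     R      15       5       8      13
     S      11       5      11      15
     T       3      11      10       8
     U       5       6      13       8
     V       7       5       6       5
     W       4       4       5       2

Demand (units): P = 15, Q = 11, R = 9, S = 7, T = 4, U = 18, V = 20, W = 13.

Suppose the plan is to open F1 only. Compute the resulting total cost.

Total cost: 646

Each user region is assigned to its cheapest site among the open ones.
{F1}: P→F1 5·15=75, Q→F1 5·11=55, R→F1 15·9=135, S→F1 11·7=77, T→F1 3·4=12, U→F1 5·18=90, V→F1 7·20=140, W→F1 4·13=52. Service 636; fixed 10; total 646.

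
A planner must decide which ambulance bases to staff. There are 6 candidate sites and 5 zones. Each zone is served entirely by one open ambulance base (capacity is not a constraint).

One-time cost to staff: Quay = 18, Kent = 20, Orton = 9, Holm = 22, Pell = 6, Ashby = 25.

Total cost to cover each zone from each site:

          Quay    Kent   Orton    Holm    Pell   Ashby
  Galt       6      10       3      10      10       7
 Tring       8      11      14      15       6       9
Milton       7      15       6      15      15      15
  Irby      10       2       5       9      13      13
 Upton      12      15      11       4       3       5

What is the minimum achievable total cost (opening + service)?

Minimum total cost: 38

For any fixed open set, each zone goes to its cheapest open site; total = fixed + service.
{Orton, Pell}: Galt→Orton 3, Tring→Pell 6, Milton→Orton 6, Irby→Orton 5, Upton→Pell 3. Service 23; fixed 15; total 38.
{Orton}: service 39 + fixed 9 = 48
{Pell}: service 47 + fixed 6 = 53
{Quay, Kent, Orton, Holm, Pell, Ashby}: service 20 + fixed 100 = 120
No other subset beats 38.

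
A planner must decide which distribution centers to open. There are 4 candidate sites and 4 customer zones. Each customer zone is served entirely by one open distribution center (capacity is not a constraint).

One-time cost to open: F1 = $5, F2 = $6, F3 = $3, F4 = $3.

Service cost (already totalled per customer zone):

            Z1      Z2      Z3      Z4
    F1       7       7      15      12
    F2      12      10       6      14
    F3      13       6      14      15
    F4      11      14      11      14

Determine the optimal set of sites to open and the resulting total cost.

For any fixed open set, each customer zone goes to its cheapest open site; total = fixed + service.
{F1, F2}: Z1→F1 7, Z2→F1 7, Z3→F2 6, Z4→F1 12. Service 32; fixed 11; total 43.
{F1, F2, F3}: Z1→F1 7, Z2→F3 6, Z3→F2 6, Z4→F1 12. Service 31; fixed 14; total 45.
{F1, F4}: service 37 + fixed 8 = 45
{F1, F2, F3, F4}: Z1→F1 7, Z2→F3 6, Z3→F2 6, Z4→F1 12. Service 31; fixed 17; total 48.
No other subset beats 43.

Open F1 and F2; minimum total cost 43.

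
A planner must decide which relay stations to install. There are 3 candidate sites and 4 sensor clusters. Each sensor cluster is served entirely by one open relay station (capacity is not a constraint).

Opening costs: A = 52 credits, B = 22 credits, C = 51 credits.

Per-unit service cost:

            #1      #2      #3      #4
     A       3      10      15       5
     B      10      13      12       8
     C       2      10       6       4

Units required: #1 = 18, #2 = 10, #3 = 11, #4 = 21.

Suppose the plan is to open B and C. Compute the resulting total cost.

Total cost: 359

Each sensor cluster is assigned to its cheapest site among the open ones.
{B, C}: #1→C 2·18=36, #2→C 10·10=100, #3→C 6·11=66, #4→C 4·21=84. Service 286; fixed 73; total 359.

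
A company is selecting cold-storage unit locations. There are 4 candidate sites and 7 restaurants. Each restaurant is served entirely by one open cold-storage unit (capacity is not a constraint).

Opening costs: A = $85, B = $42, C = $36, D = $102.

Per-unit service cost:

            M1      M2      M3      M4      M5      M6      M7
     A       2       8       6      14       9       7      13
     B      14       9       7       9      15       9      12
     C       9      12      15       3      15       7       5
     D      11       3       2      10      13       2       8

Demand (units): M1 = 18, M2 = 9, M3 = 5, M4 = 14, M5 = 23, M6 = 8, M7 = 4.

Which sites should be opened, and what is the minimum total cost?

Open A, C and D; minimum total cost 581.

For any fixed open set, each restaurant goes to its cheapest open site; total = fixed + service.
{A, C, D}: M1→A 2·18=36, M2→D 3·9=27, M3→D 2·5=10, M4→C 3·14=42, M5→A 9·23=207, M6→D 2·8=16, M7→C 5·4=20. Service 358; fixed 223; total 581.
{A, C}: service 463 + fixed 121 = 584
{A, B, C, D}: M1→A 2·18=36, M2→D 3·9=27, M3→D 2·5=10, M4→C 3·14=42, M5→A 9·23=207, M6→D 2·8=16, M7→C 5·4=20. Service 358; fixed 265; total 623.
{C}: M1→C 9·18=162, M2→C 12·9=108, M3→C 15·5=75, M4→C 3·14=42, M5→C 15·23=345, M6→C 7·8=56, M7→C 5·4=20. Service 808; fixed 36; total 844.
No other subset beats 581.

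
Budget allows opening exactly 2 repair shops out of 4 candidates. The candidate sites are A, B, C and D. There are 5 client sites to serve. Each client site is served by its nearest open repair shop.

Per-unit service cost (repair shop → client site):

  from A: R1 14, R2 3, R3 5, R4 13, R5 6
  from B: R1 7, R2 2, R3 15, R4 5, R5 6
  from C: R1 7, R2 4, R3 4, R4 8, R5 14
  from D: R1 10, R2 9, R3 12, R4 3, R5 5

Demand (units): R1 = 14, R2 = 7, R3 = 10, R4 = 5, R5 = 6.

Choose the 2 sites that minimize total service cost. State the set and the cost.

With exactly 2 open, each client site uses its cheapest among the chosen.
{C, D}: R1→C 7·14=98, R2→C 4·7=28, R3→C 4·10=40, R4→D 3·5=15, R5→D 5·6=30. Service cost 211.
{B, C}: service cost 213
{A, B}: service cost 223
Among all 6 size-2 choices, {C, D} is lowest.

Choose C and D; total service cost 211.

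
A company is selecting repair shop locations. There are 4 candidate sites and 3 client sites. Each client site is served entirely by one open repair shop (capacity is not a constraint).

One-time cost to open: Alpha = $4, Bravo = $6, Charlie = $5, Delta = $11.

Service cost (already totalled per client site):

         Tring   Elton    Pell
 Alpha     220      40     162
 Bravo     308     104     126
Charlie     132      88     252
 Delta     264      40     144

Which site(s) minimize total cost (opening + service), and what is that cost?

For any fixed open set, each client site goes to its cheapest open site; total = fixed + service.
{Alpha, Bravo, Charlie}: Tring→Charlie 132, Elton→Alpha 40, Pell→Bravo 126. Service 298; fixed 15; total 313.
{Bravo, Charlie, Delta}: service 298 + fixed 22 = 320
{Alpha, Bravo, Charlie, Delta}: service 298 + fixed 26 = 324
{Alpha}: Tring→Alpha 220, Elton→Alpha 40, Pell→Alpha 162. Service 422; fixed 4; total 426.
No other subset beats 313.

Open Alpha, Bravo and Charlie; minimum total cost 313.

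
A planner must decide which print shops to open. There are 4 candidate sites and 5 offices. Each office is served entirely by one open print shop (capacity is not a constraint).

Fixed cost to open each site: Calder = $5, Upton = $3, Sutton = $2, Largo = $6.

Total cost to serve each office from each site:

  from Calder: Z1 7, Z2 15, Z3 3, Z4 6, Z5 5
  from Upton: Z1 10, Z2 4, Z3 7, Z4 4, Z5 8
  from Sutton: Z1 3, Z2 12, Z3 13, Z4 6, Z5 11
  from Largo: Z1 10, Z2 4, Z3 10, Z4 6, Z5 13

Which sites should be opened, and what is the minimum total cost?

For any fixed open set, each office goes to its cheapest open site; total = fixed + service.
{Calder, Upton, Sutton}: Z1→Sutton 3, Z2→Upton 4, Z3→Calder 3, Z4→Upton 4, Z5→Calder 5. Service 19; fixed 10; total 29.
{Calder, Upton}: Z1→Calder 7, Z2→Upton 4, Z3→Calder 3, Z4→Upton 4, Z5→Calder 5. Service 23; fixed 8; total 31.
{Upton, Sutton}: service 26 + fixed 5 = 31
{Calder, Upton, Sutton, Largo}: Z1→Sutton 3, Z2→Upton 4, Z3→Calder 3, Z4→Upton 4, Z5→Calder 5. Service 19; fixed 16; total 35.
(All 15 nonempty subsets were checked; Calder, Upton and Sutton is lowest.)

Open Calder, Upton and Sutton; minimum total cost 29.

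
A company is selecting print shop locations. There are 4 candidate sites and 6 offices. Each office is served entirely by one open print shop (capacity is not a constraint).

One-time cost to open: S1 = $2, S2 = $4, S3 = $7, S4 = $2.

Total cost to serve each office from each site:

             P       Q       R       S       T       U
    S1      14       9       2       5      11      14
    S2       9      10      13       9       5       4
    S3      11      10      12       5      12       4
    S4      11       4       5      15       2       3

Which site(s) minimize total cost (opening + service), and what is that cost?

For any fixed open set, each office goes to its cheapest open site; total = fixed + service.
{S1, S4}: P→S4 11, Q→S4 4, R→S1 2, S→S1 5, T→S4 2, U→S4 3. Service 27; fixed 4; total 31.
{S1, S2, S4}: service 25 + fixed 8 = 33
{S1, S3, S4}: P→S3 11, Q→S4 4, R→S1 2, S→S1 5, T→S4 2, U→S4 3. Service 27; fixed 11; total 38.
{S1, S2, S3, S4}: P→S2 9, Q→S4 4, R→S1 2, S→S1 5, T→S4 2, U→S4 3. Service 25; fixed 15; total 40.
No other subset beats 31.

Open S1 and S4; minimum total cost 31.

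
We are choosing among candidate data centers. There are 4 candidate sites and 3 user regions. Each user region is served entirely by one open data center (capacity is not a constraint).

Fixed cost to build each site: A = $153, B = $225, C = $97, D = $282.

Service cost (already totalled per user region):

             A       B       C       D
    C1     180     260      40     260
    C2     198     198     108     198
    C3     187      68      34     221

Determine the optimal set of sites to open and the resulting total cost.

Open C only; minimum total cost 279.

For any fixed open set, each user region goes to its cheapest open site; total = fixed + service.
{C}: C1→C 40, C2→C 108, C3→C 34. Service 182; fixed 97; total 279.
{A, C}: C1→C 40, C2→C 108, C3→C 34. Service 182; fixed 250; total 432.
{B, C}: service 182 + fixed 322 = 504
{A, B, C, D}: service 182 + fixed 757 = 939
No other subset beats 279.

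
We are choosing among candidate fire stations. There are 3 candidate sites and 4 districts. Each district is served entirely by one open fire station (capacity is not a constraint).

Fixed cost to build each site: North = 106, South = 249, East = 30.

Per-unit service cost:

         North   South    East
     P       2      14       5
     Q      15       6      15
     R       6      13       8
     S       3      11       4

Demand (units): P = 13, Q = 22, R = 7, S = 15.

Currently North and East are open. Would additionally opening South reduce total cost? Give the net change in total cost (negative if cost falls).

Current service cost with {North, East}: 443.
Adding South: each district re-picks its cheapest; new service cost 245, saving 198.
Extra fixed cost: 249. Net change = 249 − 198 = 51.
(Totals: 579 → 630.)

No — net change +51 (cost rises by 51).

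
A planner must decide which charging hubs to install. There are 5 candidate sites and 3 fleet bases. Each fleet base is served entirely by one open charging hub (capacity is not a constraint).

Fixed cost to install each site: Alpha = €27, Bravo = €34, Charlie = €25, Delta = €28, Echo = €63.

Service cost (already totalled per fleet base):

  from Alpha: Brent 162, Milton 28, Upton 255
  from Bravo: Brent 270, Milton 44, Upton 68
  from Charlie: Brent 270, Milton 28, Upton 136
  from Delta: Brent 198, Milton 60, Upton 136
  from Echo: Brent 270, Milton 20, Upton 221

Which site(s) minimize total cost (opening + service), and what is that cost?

For any fixed open set, each fleet base goes to its cheapest open site; total = fixed + service.
{Alpha, Bravo}: Brent→Alpha 162, Milton→Alpha 28, Upton→Bravo 68. Service 258; fixed 61; total 319.
{Alpha, Bravo, Charlie}: service 258 + fixed 86 = 344
{Alpha, Bravo, Delta}: service 258 + fixed 89 = 347
{Alpha, Bravo, Charlie, Delta, Echo}: service 250 + fixed 177 = 427
No other subset beats 319.

Open Alpha and Bravo; minimum total cost 319.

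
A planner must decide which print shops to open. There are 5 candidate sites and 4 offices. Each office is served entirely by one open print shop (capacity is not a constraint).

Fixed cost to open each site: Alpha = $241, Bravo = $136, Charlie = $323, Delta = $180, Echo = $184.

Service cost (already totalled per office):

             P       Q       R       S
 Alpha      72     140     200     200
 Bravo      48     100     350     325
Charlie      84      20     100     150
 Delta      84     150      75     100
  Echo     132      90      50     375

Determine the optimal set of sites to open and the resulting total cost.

Open Delta only; minimum total cost 589.

For any fixed open set, each office goes to its cheapest open site; total = fixed + service.
{Delta}: P→Delta 84, Q→Delta 150, R→Delta 75, S→Delta 100. Service 409; fixed 180; total 589.
{Bravo, Delta}: service 323 + fixed 316 = 639
{Charlie}: service 354 + fixed 323 = 677
{Alpha, Bravo, Charlie, Delta, Echo}: service 218 + fixed 1064 = 1282
No other subset beats 589.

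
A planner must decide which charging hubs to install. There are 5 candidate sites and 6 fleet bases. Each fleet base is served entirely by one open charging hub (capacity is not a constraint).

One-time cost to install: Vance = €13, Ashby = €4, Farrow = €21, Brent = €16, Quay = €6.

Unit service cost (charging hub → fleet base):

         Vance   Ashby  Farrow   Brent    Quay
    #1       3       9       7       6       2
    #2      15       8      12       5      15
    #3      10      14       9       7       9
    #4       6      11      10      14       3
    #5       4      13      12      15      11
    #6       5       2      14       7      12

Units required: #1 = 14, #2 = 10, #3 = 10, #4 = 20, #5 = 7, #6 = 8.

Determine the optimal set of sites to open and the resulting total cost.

Open Vance, Ashby, Brent and Quay; minimum total cost 291.

For any fixed open set, each fleet base goes to its cheapest open site; total = fixed + service.
{Vance, Ashby, Brent, Quay}: #1→Quay 2·14=28, #2→Brent 5·10=50, #3→Brent 7·10=70, #4→Quay 3·20=60, #5→Vance 4·7=28, #6→Ashby 2·8=16. Service 252; fixed 39; total 291.
{Vance, Brent, Quay}: #1→Quay 2·14=28, #2→Brent 5·10=50, #3→Brent 7·10=70, #4→Quay 3·20=60, #5→Vance 4·7=28, #6→Vance 5·8=40. Service 276; fixed 35; total 311.
{Vance, Ashby, Farrow, Brent, Quay}: #1→Quay 2·14=28, #2→Brent 5·10=50, #3→Brent 7·10=70, #4→Quay 3·20=60, #5→Vance 4·7=28, #6→Ashby 2·8=16. Service 252; fixed 60; total 312.
{Ashby}: #1→Ashby 9·14=126, #2→Ashby 8·10=80, #3→Ashby 14·10=140, #4→Ashby 11·20=220, #5→Ashby 13·7=91, #6→Ashby 2·8=16. Service 673; fixed 4; total 677.
No other subset beats 291.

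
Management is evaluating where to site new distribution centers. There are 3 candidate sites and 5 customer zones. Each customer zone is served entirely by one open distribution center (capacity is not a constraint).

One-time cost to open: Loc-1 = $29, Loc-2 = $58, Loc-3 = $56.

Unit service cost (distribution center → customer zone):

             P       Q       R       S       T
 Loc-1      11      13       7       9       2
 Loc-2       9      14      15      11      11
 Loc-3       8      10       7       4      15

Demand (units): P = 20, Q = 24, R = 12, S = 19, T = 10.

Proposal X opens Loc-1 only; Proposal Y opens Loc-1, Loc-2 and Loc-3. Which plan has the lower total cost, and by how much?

Proposal X: {Loc-1}: P→Loc-1 11·20=220, Q→Loc-1 13·24=312, R→Loc-1 7·12=84, S→Loc-1 9·19=171, T→Loc-1 2·10=20. Service 807; fixed 29; total 836.
Proposal Y: {Loc-1, Loc-2, Loc-3}: P→Loc-3 8·20=160, Q→Loc-3 10·24=240, R→Loc-1 7·12=84, S→Loc-3 4·19=76, T→Loc-1 2·10=20. Service 580; fixed 143; total 723.
Difference: |836 − 723| = 113.

Proposal Y is cheaper by 113.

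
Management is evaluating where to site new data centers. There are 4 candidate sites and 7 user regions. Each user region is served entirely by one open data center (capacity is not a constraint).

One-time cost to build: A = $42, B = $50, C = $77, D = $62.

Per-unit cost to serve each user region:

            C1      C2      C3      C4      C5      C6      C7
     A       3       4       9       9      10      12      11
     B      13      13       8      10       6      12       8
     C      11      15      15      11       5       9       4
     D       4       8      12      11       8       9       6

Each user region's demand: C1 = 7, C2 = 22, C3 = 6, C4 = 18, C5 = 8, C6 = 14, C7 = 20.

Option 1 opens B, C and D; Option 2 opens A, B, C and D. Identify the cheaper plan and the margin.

Option 2 is cheaper by 71.

Option 1: {B, C, D}: C1→D 4·7=28, C2→D 8·22=176, C3→B 8·6=48, C4→B 10·18=180, C5→C 5·8=40, C6→C 9·14=126, C7→C 4·20=80. Service 678; fixed 189; total 867.
Option 2: {A, B, C, D}: C1→A 3·7=21, C2→A 4·22=88, C3→B 8·6=48, C4→A 9·18=162, C5→C 5·8=40, C6→C 9·14=126, C7→C 4·20=80. Service 565; fixed 231; total 796.
Difference: |867 − 796| = 71.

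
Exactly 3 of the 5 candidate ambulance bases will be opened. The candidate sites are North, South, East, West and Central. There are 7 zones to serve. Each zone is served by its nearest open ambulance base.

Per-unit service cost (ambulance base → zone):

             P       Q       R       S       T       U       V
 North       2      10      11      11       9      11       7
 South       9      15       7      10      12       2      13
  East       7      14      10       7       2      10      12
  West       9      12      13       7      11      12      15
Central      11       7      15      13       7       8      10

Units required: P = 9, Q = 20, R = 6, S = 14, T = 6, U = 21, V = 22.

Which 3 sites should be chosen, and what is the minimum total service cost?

Choose North, South and East; total service cost 566.

With exactly 3 open, each zone uses its cheapest among the chosen.
{North, South, East}: P→North 2·9=18, Q→North 10·20=200, R→South 7·6=42, S→East 7·14=98, T→East 2·6=12, U→South 2·21=42, V→North 7·22=154. Service cost 566.
{North, South, Central}: service cost 578
{North, South, West}: service cost 608
Among all 10 size-3 choices, {North, South, East} is lowest.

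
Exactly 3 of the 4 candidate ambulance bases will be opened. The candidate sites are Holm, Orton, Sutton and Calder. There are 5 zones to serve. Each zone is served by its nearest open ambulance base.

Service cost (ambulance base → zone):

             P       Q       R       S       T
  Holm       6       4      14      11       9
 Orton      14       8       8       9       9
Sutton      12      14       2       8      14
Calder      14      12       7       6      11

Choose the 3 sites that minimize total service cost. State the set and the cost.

Choose Holm, Sutton and Calder; total service cost 27.

With exactly 3 open, each zone uses its cheapest among the chosen.
{Holm, Sutton, Calder}: P→Holm 6, Q→Holm 4, R→Sutton 2, S→Calder 6, T→Holm 9. Service cost 27.
{Holm, Orton, Sutton}: service cost 29
{Holm, Orton, Calder}: service cost 32
Among all 4 size-3 choices, {Holm, Sutton, Calder} is lowest.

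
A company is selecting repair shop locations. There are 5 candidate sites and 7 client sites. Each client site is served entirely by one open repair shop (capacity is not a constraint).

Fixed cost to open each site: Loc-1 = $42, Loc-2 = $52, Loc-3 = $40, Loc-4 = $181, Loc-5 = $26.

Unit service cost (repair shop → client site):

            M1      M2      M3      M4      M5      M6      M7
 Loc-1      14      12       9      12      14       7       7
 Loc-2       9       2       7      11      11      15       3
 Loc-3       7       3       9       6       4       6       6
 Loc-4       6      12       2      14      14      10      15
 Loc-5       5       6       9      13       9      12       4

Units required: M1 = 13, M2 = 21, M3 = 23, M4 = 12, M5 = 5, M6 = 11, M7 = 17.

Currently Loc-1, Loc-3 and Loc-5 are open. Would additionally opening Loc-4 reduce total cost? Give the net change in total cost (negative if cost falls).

No — net change +20 (cost rises by 20).

Current service cost with {Loc-1, Loc-3, Loc-5}: 561.
Adding Loc-4: each client site re-picks its cheapest; new service cost 400, saving 161.
Extra fixed cost: 181. Net change = 181 − 161 = 20.
(Totals: 669 → 689.)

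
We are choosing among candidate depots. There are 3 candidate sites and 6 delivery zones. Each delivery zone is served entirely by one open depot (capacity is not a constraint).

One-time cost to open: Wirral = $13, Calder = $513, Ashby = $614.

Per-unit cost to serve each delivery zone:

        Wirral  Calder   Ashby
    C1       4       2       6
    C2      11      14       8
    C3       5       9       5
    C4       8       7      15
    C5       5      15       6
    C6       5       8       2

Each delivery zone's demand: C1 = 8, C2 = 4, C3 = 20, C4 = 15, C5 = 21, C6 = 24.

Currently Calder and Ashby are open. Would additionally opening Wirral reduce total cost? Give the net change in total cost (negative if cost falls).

Current service cost with {Calder, Ashby}: 427.
Adding Wirral: each delivery zone re-picks its cheapest; new service cost 406, saving 21.
Extra fixed cost: 13. Net change = 13 − 21 = -8.
(Totals: 1554 → 1546.)

Yes — net change −8 (cost falls by 8).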